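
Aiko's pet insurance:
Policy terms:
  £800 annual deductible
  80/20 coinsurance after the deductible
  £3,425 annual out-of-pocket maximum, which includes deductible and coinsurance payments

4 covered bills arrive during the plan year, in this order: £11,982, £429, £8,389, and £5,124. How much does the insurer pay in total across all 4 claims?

Claim 1 (£11,982): £800 finishes the deductible; £11,182 goes to coinsurance; owner's 20% is £2,236.40. Owner pays £3,036.40; OOP now £3,036.40. Plan pays £11,982 − £3,036.40 = £8,945.60.
Claim 2 (£429): deductible met; 20% of £429 = £85.80. Owner pays £85.80; OOP now £3,122.20. Insurer: £429 − £85.80 = £343.20.
Claim 3 (£8,389): 20% coinsurance on £8,389 = £1,677.80. OOP would hit £4,800 > £3,425, so the cap limits the owner to £3,425 − £3,122.20 = £302.80. Plan pays £8,389 − £302.80 = £8,086.20.
Claim 4 (£5,124): deductible already satisfied, so owner's share is 20% × £5,124 = £1,024.80. Adding that to £3,425 gives £4,449.80, past the £3,425 cap; owner pays only £3,425 − £3,425 = £0. Insurer: £5,124 − £0 = £5,124.
Insurer total = bills − owner's total = £25,924 − £3,425 = £22,499.

£22,499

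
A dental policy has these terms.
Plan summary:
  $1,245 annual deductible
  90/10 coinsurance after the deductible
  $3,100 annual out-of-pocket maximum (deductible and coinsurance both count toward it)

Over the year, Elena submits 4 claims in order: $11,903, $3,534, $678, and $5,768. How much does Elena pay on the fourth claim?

$368

Claim 1 — $11,903: deductible takes $1,245, $10,658 remains; coinsurance $10,658 × 10% = $1,065.80. Patient pays $2,310.80; OOP now $2,310.80.
Claim 2 — $3,534: 10% coinsurance on $3,534 = $353.40. Patient owes $353.40 (running OOP $2,664.20).
Claim 3 — $678: deductible already satisfied, so patient's share is 10% × $678 = $67.80. Patient pays $67.80; OOP now $2,732.
Claim 4 — $5,768: deductible already satisfied, so patient's share is 10% × $5,768 = $576.80. OOP would hit $3,308.80 > $3,100, so the cap limits the patient to $3,100 − $2,732 = $368.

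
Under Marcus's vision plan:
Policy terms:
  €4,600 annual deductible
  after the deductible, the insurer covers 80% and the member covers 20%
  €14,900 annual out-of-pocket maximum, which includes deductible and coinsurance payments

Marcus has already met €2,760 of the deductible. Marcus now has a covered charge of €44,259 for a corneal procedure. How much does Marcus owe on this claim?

€10,323.80

€2,760 of the €4,600 deductible is already met, leaving €1,840.
That leaves €44,259 − €1,840 = €42,419 for coinsurance.
Coinsurance: €42,419 × 20% = €8,483.80.
So the member owes €1,840 + €8,483.80 = €10,323.80 before any cap.
Cumulative spending €2,760 + €10,323.80 = €13,083.80 stays under the €14,900 maximum.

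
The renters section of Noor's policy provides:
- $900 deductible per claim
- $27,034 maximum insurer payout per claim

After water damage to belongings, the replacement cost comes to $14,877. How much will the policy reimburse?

$13,977

Less the $900 deductible: $14,877 − $900 = $13,977.
$13,977 is within the $27,034 limit, so the insurer pays $13,977.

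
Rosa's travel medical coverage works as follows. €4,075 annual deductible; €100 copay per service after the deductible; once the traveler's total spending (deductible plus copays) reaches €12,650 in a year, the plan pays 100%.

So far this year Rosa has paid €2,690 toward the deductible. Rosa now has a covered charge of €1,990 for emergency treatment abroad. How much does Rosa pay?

€1,485

Deductible still to meet: €4,075 − €2,690 = €1,385.
The remaining €605 (= €1,990 − €1,385) moves to the copay.
Copay on this service: €100.
So the traveler owes €1,385 + €100 = €1,485 before any cap.
Year-to-date out-of-pocket becomes €2,690 + €1,485 = €4,175, still under the €12,650 maximum, so no cap applies.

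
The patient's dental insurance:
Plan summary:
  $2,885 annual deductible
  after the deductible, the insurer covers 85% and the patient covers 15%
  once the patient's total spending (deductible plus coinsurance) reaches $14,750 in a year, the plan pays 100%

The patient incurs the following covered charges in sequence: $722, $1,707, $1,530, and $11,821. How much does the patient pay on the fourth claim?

$1,773.15

Claim 1 ($722): fully absorbed by the deductible. Patient owes $722 (running OOP $722).
Claim 2 ($1,707): all of it applies to the deductible. Cost to patient: $1,707. OOP to date $2,429.
Claim 3 ($1,530): $456 finishes the deductible; $1,074 goes to coinsurance; coinsurance $1,074 × 15% = $161.10. Cost to patient: $617.10. OOP to date $3,046.10.
Claim 4 ($11,821): deductible met; 15% of $11,821 = $1,773.15. Patient pays $1,773.15; OOP now $4,819.25.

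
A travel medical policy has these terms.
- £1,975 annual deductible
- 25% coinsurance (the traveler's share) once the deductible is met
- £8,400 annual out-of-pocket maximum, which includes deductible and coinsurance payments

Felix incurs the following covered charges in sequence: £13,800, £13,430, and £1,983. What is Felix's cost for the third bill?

Claim 1 — £13,800: £1,975 to deductible, leaving £11,825; 25% of £11,825 = £2,956.25. Traveler pays £4,931.25; OOP now £4,931.25.
Claim 2 — £13,430: 25% coinsurance on £13,430 = £3,357.50. Traveler owes £3,357.50 (running OOP £8,288.75).
Claim 3 — £1,983: deductible already satisfied, so traveler's share is 25% × £1,983 = £495.75. That would push OOP to £8,784.50, over the £8,400 cap, so traveler pays £8,400 − £8,288.75 = £111.25.

£111.25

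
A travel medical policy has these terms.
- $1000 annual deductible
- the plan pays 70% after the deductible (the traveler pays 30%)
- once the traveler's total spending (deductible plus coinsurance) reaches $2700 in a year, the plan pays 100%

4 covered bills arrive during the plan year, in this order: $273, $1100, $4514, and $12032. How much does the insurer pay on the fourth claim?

$11798.10

Claim 1 — $273: fully absorbed by the deductible. Cost to traveler: $273. OOP to date $273. Insurer: $273 − $273 = $0.
Claim 2 — $1100: deductible takes $727, $373 remains; coinsurance $373 × 30% = $111.90. Traveler pays $838.90; OOP now $1111.90. Insurer: $1100 − $838.90 = $261.10.
Claim 3 — $4514: 30% coinsurance on $4514 = $1354.20. Traveler pays $1354.20; OOP now $2466.10. Insurer: $4514 − $1354.20 = $3159.80.
Claim 4 — $12032: 30% coinsurance on $12032 = $3609.60. Adding that to $2466.10 gives $6075.70, past the $2700 cap; traveler pays only $2700 − $2466.10 = $233.90. Plan pays $12032 − $233.90 = $11798.10.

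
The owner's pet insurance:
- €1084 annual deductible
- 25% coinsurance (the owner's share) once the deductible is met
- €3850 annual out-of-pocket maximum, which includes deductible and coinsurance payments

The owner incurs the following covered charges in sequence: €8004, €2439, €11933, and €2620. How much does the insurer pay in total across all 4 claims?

€21146

Claim 1 (€8004): deductible takes €1084, €6920 remains; 25% of €6920 = €1730. Owner owes €2814 (running OOP €2814). Plan pays €8004 − €2814 = €5190.
Claim 2 (€2439): deductible met; 25% of €2439 = €609.75. Cost to owner: €609.75. OOP to date €3423.75. Insurer: €2439 − €609.75 = €1829.25.
Claim 3 (€11933): deductible met; 25% of €11933 = €2983.25. Adding that to €3423.75 gives €6407, past the €3850 cap; owner pays only €3850 − €3423.75 = €426.25. Plan pays €11933 − €426.25 = €11506.75.
Claim 4 (€2620): deductible met; 25% of €2620 = €655. OOP would hit €4505 > €3850, so the cap limits the owner to €3850 − €3850 = €0. Insurer: €2620 − €0 = €2620.
Insurer total: €5190 + €1829.25 + €11506.75 + €2620 = €21146.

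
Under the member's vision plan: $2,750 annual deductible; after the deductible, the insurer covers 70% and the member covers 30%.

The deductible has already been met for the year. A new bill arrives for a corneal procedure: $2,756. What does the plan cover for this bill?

The deductible is already satisfied, so the full bill goes to coinsurance.
30% of $2,756 = $826.80 falls to the member.
The plan picks up $2,756 − $826.80 = $1,929.20.

$1,929.20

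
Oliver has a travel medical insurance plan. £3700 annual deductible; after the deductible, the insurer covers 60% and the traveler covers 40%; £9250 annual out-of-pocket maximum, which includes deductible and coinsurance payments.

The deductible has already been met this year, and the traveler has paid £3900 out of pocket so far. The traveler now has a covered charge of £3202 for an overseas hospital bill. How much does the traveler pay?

With the deductible met, the entire £3202 is subject to coinsurance.
Traveler's 40% share of £3202 is £1280.80.
Year-to-date out-of-pocket becomes £3900 + £1280.80 = £5180.80, still under the £9250 maximum, so no cap applies.

£1280.80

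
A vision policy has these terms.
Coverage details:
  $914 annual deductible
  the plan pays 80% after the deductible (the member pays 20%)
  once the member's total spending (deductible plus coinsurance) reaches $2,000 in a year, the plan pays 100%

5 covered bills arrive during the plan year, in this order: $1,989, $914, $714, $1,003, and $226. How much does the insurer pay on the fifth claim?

$180.80

Claim 1 ($1,989): $914 finishes the deductible; $1,075 goes to coinsurance; 20% of $1,075 = $215. Cost to member: $1,129. OOP to date $1,129. Plan pays $1,989 − $1,129 = $860.
Claim 2 ($914): 20% coinsurance on $914 = $182.80. Member pays $182.80; OOP now $1,311.80. Plan pays $914 − $182.80 = $731.20.
Claim 3 ($714): deductible already satisfied, so member's share is 20% × $714 = $142.80. Cost to member: $142.80. OOP to date $1,454.60. Plan pays $714 − $142.80 = $571.20.
Claim 4 ($1,003): deductible already satisfied, so member's share is 20% × $1,003 = $200.60. Member owes $200.60 (running OOP $1,655.20). Plan pays $1,003 − $200.60 = $802.40.
Claim 5 ($226): 20% coinsurance on $226 = $45.20. Cost to member: $45.20. OOP to date $1,700.40. Plan pays $226 − $45.20 = $180.80.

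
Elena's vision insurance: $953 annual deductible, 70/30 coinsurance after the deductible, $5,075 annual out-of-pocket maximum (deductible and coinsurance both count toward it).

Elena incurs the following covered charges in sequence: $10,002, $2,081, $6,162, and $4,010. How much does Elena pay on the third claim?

$783

Claim 1 ($10,002): deductible takes $953, $9,049 remains; 30% of $9,049 = $2,714.70. Cost to member: $3,667.70. OOP to date $3,667.70.
Claim 2 ($2,081): deductible met; 30% of $2,081 = $624.30. Cost to member: $624.30. OOP to date $4,292.
Claim 3 ($6,162): 30% coinsurance on $6,162 = $1,848.60. OOP would hit $6,140.60 > $5,075, so the cap limits the member to $5,075 − $4,292 = $783.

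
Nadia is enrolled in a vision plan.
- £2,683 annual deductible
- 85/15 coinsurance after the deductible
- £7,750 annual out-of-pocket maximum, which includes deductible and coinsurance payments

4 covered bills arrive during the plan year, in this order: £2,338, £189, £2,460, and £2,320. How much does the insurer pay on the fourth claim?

£1,972

#1 (£2,338): entire amount goes to the deductible. Member pays £2,338; OOP now £2,338. Plan pays £2,338 − £2,338 = £0.
#2 (£189): entire amount goes to the deductible. Member pays £189; OOP now £2,527. Plan pays £189 − £189 = £0.
#3 (£2,460): £156 finishes the deductible; £2,304 goes to coinsurance; 15% of £2,304 = £345.60. Member owes £501.60 (running OOP £3,028.60). Insurer: £2,460 − £501.60 = £1,958.40.
#4 (£2,320): 15% coinsurance on £2,320 = £348. Member owes £348 (running OOP £3,376.60). Plan pays £2,320 − £348 = £1,972.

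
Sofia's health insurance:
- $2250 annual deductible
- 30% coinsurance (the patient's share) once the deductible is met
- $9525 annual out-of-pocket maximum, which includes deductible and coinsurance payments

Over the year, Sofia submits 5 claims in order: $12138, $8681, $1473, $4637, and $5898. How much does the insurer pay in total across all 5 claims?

Claim 1 ($12138): deductible takes $2250, $9888 remains; coinsurance $9888 × 30% = $2966.40. Patient pays $5216.40; OOP now $5216.40. Insurer: $12138 − $5216.40 = $6921.60.
Claim 2 ($8681): deductible met; 30% of $8681 = $2604.30. Cost to patient: $2604.30. OOP to date $7820.70. Insurer: $8681 − $2604.30 = $6076.70.
Claim 3 ($1473): deductible already satisfied, so patient's share is 30% × $1473 = $441.90. Cost to patient: $441.90. OOP to date $8262.60. Plan pays $1473 − $441.90 = $1031.10.
Claim 4 ($4637): 30% coinsurance on $4637 = $1391.10. Adding that to $8262.60 gives $9653.70, past the $9525 cap; patient pays only $9525 − $8262.60 = $1262.40. Plan pays $4637 − $1262.40 = $3374.60.
Claim 5 ($5898): deductible met; 30% of $5898 = $1769.40. That would push OOP to $11294.40, over the $9525 cap, so patient pays $9525 − $9525 = $0. Insurer: $5898 − $0 = $5898.
Insurer total: $6921.60 + $6076.70 + $1031.10 + $3374.60 + $5898 = $23302.

$23302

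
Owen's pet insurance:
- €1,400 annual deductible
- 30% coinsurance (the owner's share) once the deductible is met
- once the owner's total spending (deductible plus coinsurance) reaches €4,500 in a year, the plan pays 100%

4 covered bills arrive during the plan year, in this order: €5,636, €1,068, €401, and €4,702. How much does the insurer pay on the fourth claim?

Claim 1 (€5,636): €1,400 finishes the deductible; €4,236 goes to coinsurance; 30% of €4,236 = €1,270.80. Owner owes €2,670.80 (running OOP €2,670.80). Insurer: €5,636 − €2,670.80 = €2,965.20.
Claim 2 (€1,068): 30% coinsurance on €1,068 = €320.40. Owner owes €320.40 (running OOP €2,991.20). Insurer: €1,068 − €320.40 = €747.60.
Claim 3 (€401): deductible already satisfied, so owner's share is 30% × €401 = €120.30. Owner pays €120.30; OOP now €3,111.50. Insurer: €401 − €120.30 = €280.70.
Claim 4 (€4,702): 30% coinsurance on €4,702 = €1,410.60. That would push OOP to €4,522.10, over the €4,500 cap, so owner pays €4,500 − €3,111.50 = €1,388.50. Insurer: €4,702 − €1,388.50 = €3,313.50.

€3,313.50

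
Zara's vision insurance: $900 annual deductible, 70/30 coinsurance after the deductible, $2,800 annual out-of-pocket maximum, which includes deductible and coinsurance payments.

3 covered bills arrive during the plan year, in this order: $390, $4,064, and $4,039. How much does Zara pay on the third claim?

$833.80

Claim 1 — $390: all of it applies to the deductible. Member pays $390; OOP now $390.
Claim 2 — $4,064: $510 to deductible, leaving $3,554; coinsurance $3,554 × 30% = $1,066.20. Member pays $1,576.20; OOP now $1,966.20.
Claim 3 — $4,039: deductible met; 30% of $4,039 = $1,211.70. OOP would hit $3,177.90 > $2,800, so the cap limits the member to $2,800 − $1,966.20 = $833.80.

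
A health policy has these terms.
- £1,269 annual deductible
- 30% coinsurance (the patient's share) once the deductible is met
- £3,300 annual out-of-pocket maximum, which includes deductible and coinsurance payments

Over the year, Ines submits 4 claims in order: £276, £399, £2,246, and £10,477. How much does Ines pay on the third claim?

Bill 1, £276: all of it applies to the deductible. Patient owes £276 (running OOP £276).
Bill 2, £399: fully absorbed by the deductible. Patient pays £399; OOP now £675.
Bill 3, £2,246: £594 to deductible, leaving £1,652; patient's 30% is £495.60. Cost to patient: £1,089.60. OOP to date £1,764.60.

£1,089.60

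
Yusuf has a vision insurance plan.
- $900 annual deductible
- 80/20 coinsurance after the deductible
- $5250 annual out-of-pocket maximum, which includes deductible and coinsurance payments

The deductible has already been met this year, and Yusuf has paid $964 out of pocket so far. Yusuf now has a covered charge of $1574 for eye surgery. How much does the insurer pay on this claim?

With the deductible met, the entire $1574 is subject to coinsurance.
Coinsurance: $1574 × 20% = $314.80.
Cumulative spending $964 + $314.80 = $1278.80 stays under the $5250 maximum.
The plan picks up $1574 − $314.80 = $1259.20.

$1259.20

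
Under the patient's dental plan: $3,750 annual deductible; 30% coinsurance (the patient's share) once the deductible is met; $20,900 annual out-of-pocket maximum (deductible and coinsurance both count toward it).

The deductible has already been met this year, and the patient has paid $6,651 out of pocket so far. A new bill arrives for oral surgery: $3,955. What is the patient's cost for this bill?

$1,186.50

With the deductible met, the entire $3,955 is subject to coinsurance.
Patient's 30% share of $3,955 is $1,186.50.
Total out-of-pocket so far would be $6,651 + $1,186.50 = $7,837.50, below the $20,900 cap — no reduction.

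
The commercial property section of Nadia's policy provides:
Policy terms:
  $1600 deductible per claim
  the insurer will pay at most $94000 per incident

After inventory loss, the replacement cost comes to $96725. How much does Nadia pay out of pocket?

$2725

Less the $1600 deductible: $96725 − $1600 = $95125.
$95125 exceeds the $94000 limit, so the insurer pays the limit: $94000.
Business's share is the uncovered remainder: $96725 − $94000 = $2725.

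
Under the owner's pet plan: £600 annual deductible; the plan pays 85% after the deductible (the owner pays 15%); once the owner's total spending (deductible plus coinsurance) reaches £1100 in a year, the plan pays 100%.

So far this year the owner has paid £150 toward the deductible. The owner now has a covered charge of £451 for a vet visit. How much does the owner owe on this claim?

£450.15

£150 of the £600 deductible is already met, leaving £450.
After the £450 deductible portion, £451 − £450 = £1 is subject to coinsurance.
Owner's 15% share of £1 is £0.15.
Owner responsibility before any cap: £450 + £0.15 = £450.15.
Year-to-date out-of-pocket becomes £150 + £450.15 = £600.15, still under the £1100 maximum, so no cap applies.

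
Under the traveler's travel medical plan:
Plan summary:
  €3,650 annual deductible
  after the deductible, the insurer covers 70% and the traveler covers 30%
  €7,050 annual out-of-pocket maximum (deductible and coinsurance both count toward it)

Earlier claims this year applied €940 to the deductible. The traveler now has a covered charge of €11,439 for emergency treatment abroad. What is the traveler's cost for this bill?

€5,328.70

€940 of the €3,650 deductible is already met, leaving €2,710.
That leaves €11,439 − €2,710 = €8,729 for coinsurance.
30% of €8,729 = €2,618.70 falls to the traveler.
Traveler responsibility before any cap: €2,710 + €2,618.70 = €5,328.70.
Year-to-date out-of-pocket becomes €940 + €5,328.70 = €6,268.70, still under the €7,050 maximum, so no cap applies.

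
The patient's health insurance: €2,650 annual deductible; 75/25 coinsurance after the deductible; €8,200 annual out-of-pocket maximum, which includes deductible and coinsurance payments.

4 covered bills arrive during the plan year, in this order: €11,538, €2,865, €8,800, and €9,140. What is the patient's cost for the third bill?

Claim 1 — €11,538: deductible takes €2,650, €8,888 remains; coinsurance €8,888 × 25% = €2,222. Patient owes €4,872 (running OOP €4,872).
Claim 2 — €2,865: deductible already satisfied, so patient's share is 25% × €2,865 = €716.25. Patient owes €716.25 (running OOP €5,588.25).
Claim 3 — €8,800: deductible already satisfied, so patient's share is 25% × €8,800 = €2,200. Patient pays €2,200; OOP now €7,788.25.

€2,200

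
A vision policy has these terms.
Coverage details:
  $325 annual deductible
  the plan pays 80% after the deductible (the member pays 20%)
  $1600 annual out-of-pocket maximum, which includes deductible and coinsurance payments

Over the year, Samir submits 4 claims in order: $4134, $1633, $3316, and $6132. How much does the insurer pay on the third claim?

$3129.40

Claim 1 — $4134: $325 to deductible, leaving $3809; coinsurance $3809 × 20% = $761.80. Cost to member: $1086.80. OOP to date $1086.80. Insurer: $4134 − $1086.80 = $3047.20.
Claim 2 — $1633: deductible met; 20% of $1633 = $326.60. Member owes $326.60 (running OOP $1413.40). Plan pays $1633 − $326.60 = $1306.40.
Claim 3 — $3316: 20% coinsurance on $3316 = $663.20. OOP would hit $2076.60 > $1600, so the cap limits the member to $1600 − $1413.40 = $186.60. Plan pays $3316 − $186.60 = $3129.40.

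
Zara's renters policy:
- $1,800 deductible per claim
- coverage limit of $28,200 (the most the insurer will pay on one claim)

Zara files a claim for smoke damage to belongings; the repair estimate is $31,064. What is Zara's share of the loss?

$2,864

Less the $1,800 deductible: $31,064 − $1,800 = $29,264.
The $28,200 per-incident cap binds; insurer pays $28,200.
Out of pocket: $31,064 − $28,200 = $2,864.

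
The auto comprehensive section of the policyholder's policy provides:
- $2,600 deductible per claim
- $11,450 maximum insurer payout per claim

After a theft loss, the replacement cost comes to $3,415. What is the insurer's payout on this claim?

Subtract the deductible: $3,415 − $2,600 = $815.
$815 ≤ $11,450, so the limit doesn't bind; insurer pays $815.

$815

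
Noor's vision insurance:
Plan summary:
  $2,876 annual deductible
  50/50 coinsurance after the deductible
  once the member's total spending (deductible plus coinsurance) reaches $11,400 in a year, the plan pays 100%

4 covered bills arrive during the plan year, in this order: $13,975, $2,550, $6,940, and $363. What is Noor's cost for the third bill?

Claim 1 ($13,975): $2,876 finishes the deductible; $11,099 goes to coinsurance; 50% of $11,099 = $5,549.50. Member owes $8,425.50 (running OOP $8,425.50).
Claim 2 ($2,550): 50% coinsurance on $2,550 = $1,275. Member owes $1,275 (running OOP $9,700.50).
Claim 3 ($6,940): deductible met; 50% of $6,940 = $3,470. Adding that to $9,700.50 gives $13,170.50, past the $11,400 cap; member pays only $11,400 − $9,700.50 = $1,699.50.

$1,699.50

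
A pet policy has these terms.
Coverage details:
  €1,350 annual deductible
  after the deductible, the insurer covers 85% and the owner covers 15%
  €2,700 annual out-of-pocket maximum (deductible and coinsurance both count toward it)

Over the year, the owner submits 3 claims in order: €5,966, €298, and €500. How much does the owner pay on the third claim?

Claim 1 (€5,966): €1,350 to deductible, leaving €4,616; owner's 15% is €692.40. Owner pays €2,042.40; OOP now €2,042.40.
Claim 2 (€298): deductible met; 15% of €298 = €44.70. Cost to owner: €44.70. OOP to date €2,087.10.
Claim 3 (€500): deductible met; 15% of €500 = €75. Owner owes €75 (running OOP €2,162.10).

€75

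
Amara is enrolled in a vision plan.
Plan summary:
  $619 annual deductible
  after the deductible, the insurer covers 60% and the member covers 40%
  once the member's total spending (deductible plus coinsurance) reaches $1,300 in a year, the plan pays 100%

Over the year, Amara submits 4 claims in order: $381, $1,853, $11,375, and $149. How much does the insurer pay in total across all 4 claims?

$12,458

Bill 1, $381: all of it applies to the deductible. Member pays $381; OOP now $381. Plan pays $381 − $381 = $0.
Bill 2, $1,853: deductible takes $238, $1,615 remains; 40% of $1,615 = $646. Member owes $884 (running OOP $1,265). Plan pays $1,853 − $884 = $969.
Bill 3, $11,375: 40% coinsurance on $11,375 = $4,550. OOP would hit $5,815 > $1,300, so the cap limits the member to $1,300 − $1,265 = $35. Insurer: $11,375 − $35 = $11,340.
Bill 4, $149: deductible already satisfied, so member's share is 40% × $149 = $59.60. OOP would hit $1,359.60 > $1,300, so the cap limits the member to $1,300 − $1,300 = $0. Insurer: $149 − $0 = $149.
Insurer total = bills − member's total = $13,758 − $1,300 = $12,458.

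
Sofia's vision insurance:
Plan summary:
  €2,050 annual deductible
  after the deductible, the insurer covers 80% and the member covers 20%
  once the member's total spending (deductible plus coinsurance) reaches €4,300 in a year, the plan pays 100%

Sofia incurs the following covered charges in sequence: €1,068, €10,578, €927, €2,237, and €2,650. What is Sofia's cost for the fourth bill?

#1 (€1,068): fully absorbed by the deductible. Member pays €1,068; OOP now €1,068.
#2 (€10,578): €982 finishes the deductible; €9,596 goes to coinsurance; 20% of €9,596 = €1,919.20. Member pays €2,901.20; OOP now €3,969.20.
#3 (€927): deductible met; 20% of €927 = €185.40. Cost to member: €185.40. OOP to date €4,154.60.
#4 (€2,237): 20% coinsurance on €2,237 = €447.40. Adding that to €4,154.60 gives €4,602, past the €4,300 cap; member pays only €4,300 − €4,154.60 = €145.40.

€145.40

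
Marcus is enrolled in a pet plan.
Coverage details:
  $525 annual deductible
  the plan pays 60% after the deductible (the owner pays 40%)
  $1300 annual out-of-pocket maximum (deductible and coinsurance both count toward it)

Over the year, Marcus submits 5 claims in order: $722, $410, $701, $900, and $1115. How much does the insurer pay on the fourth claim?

Claim 1 — $722: $525 finishes the deductible; $197 goes to coinsurance; coinsurance $197 × 40% = $78.80. Owner owes $603.80 (running OOP $603.80). Plan pays $722 − $603.80 = $118.20.
Claim 2 — $410: 40% coinsurance on $410 = $164. Owner pays $164; OOP now $767.80. Plan pays $410 − $164 = $246.
Claim 3 — $701: deductible already satisfied, so owner's share is 40% × $701 = $280.40. Owner owes $280.40 (running OOP $1048.20). Plan pays $701 − $280.40 = $420.60.
Claim 4 — $900: 40% coinsurance on $900 = $360. Adding that to $1048.20 gives $1408.20, past the $1300 cap; owner pays only $1300 − $1048.20 = $251.80. Plan pays $900 − $251.80 = $648.20.

$648.20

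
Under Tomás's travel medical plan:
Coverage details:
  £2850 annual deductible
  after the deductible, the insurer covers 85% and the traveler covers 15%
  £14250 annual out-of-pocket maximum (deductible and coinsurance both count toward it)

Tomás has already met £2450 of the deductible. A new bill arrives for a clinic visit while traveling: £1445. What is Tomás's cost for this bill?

Remaining deductible: £2850 − £2450 = £400.
The remaining £1045 (= £1445 − £400) moves to coinsurance.
Traveler's 15% share of £1045 is £156.75.
So the traveler owes £400 + £156.75 = £556.75 before any cap.
Cumulative spending £2450 + £556.75 = £3006.75 stays under the £14250 maximum.

£556.75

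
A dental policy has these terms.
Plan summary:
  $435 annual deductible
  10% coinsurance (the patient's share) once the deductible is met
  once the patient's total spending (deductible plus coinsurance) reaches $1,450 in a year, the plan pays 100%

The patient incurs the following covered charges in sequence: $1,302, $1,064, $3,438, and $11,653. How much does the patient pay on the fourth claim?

#1 ($1,302): deductible takes $435, $867 remains; coinsurance $867 × 10% = $86.70. Patient pays $521.70; OOP now $521.70.
#2 ($1,064): 10% coinsurance on $1,064 = $106.40. Cost to patient: $106.40. OOP to date $628.10.
#3 ($3,438): deductible already satisfied, so patient's share is 10% × $3,438 = $343.80. Patient owes $343.80 (running OOP $971.90).
#4 ($11,653): deductible already satisfied, so patient's share is 10% × $11,653 = $1,165.30. Adding that to $971.90 gives $2,137.20, past the $1,450 cap; patient pays only $1,450 − $971.90 = $478.10.

$478.10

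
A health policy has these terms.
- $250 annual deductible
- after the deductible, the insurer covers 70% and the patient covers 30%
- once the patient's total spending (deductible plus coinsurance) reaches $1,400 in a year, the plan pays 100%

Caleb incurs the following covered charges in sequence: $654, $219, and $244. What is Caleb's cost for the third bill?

Claim 1 — $654: deductible takes $250, $404 remains; 30% of $404 = $121.20. Patient pays $371.20; OOP now $371.20.
Claim 2 — $219: deductible already satisfied, so patient's share is 30% × $219 = $65.70. Patient pays $65.70; OOP now $436.90.
Claim 3 — $244: deductible met; 30% of $244 = $73.20. Cost to patient: $73.20. OOP to date $510.10.

$73.20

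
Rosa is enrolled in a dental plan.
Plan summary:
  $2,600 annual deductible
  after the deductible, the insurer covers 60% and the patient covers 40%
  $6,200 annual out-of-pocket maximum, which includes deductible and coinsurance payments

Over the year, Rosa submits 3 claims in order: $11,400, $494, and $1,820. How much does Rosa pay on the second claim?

$80

#1 ($11,400): $2,600 finishes the deductible; $8,800 goes to coinsurance; coinsurance $8,800 × 40% = $3,520. Cost to patient: $6,120. OOP to date $6,120.
#2 ($494): deductible met; 40% of $494 = $197.60. Adding that to $6,120 gives $6,317.60, past the $6,200 cap; patient pays only $6,200 − $6,120 = $80.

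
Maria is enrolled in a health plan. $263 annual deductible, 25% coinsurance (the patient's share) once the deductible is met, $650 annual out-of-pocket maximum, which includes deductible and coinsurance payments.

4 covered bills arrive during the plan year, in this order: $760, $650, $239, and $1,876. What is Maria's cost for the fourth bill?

$40.50

Claim 1 — $760: deductible takes $263, $497 remains; 25% of $497 = $124.25. Patient pays $387.25; OOP now $387.25.
Claim 2 — $650: deductible already satisfied, so patient's share is 25% × $650 = $162.50. Patient pays $162.50; OOP now $549.75.
Claim 3 — $239: deductible met; 25% of $239 = $59.75. Patient owes $59.75 (running OOP $609.50).
Claim 4 — $1,876: 25% coinsurance on $1,876 = $469. Adding that to $609.50 gives $1,078.50, past the $650 cap; patient pays only $650 − $609.50 = $40.50.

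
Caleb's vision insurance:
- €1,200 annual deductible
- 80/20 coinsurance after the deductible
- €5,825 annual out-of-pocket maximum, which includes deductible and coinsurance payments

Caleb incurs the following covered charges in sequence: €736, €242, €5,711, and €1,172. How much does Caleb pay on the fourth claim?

€234.40

Claim 1 (€736): fully absorbed by the deductible. Member pays €736; OOP now €736.
Claim 2 (€242): entire amount goes to the deductible. Cost to member: €242. OOP to date €978.
Claim 3 (€5,711): €222 finishes the deductible; €5,489 goes to coinsurance; 20% of €5,489 = €1,097.80. Member pays €1,319.80; OOP now €2,297.80.
Claim 4 (€1,172): deductible already satisfied, so member's share is 20% × €1,172 = €234.40. Member pays €234.40; OOP now €2,532.20.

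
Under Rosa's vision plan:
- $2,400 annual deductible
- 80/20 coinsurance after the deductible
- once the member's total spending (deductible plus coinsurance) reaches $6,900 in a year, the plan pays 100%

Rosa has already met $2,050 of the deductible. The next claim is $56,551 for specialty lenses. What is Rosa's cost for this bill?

$4,850

$2,050 of the $2,400 deductible is already met, leaving $350.
After the $350 deductible portion, $56,551 − $350 = $56,201 is subject to coinsurance.
Member's 20% share of $56,201 is $11,240.20.
So the member owes $350 + $11,240.20 = $11,590.20 before any cap.
That would bring total out-of-pocket to $13,640.20, past the $6,900 cap. The member is capped at $6,900 − $2,050 = $4,850 on this claim.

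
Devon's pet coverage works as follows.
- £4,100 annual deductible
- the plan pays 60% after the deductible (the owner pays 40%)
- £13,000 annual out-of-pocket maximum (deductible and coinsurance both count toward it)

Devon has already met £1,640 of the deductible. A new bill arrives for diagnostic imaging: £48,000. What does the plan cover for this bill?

£36,640

£1,640 of the £4,100 deductible is already met, leaving £2,460.
The remaining £45,540 (= £48,000 − £2,460) moves to coinsurance.
Coinsurance: £45,540 × 40% = £18,216.
So the owner owes £2,460 + £18,216 = £20,676 before any cap.
That would bring total out-of-pocket to £22,316, past the £13,000 cap. The owner is capped at £13,000 − £1,640 = £11,360 on this claim.
Insurer pays the balance: £48,000 − £11,360 = £36,640.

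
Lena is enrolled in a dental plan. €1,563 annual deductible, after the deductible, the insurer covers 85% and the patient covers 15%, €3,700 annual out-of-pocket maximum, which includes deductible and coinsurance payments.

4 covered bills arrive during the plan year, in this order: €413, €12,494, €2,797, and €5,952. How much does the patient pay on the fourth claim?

#1 (€413): all of it applies to the deductible. Patient owes €413 (running OOP €413).
#2 (€12,494): €1,150 to deductible, leaving €11,344; 15% of €11,344 = €1,701.60. Cost to patient: €2,851.60. OOP to date €3,264.60.
#3 (€2,797): deductible already satisfied, so patient's share is 15% × €2,797 = €419.55. Patient owes €419.55 (running OOP €3,684.15).
#4 (€5,952): 15% coinsurance on €5,952 = €892.80. That would push OOP to €4,576.95, over the €3,700 cap, so patient pays €3,700 − €3,684.15 = €15.85.

€15.85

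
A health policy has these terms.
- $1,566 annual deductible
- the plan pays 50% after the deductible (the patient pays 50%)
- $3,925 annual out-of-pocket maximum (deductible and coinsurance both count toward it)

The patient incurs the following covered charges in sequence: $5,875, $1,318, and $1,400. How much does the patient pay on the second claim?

$204.50

Claim 1 — $5,875: deductible takes $1,566, $4,309 remains; patient's 50% is $2,154.50. Patient pays $3,720.50; OOP now $3,720.50.
Claim 2 — $1,318: 50% coinsurance on $1,318 = $659. Adding that to $3,720.50 gives $4,379.50, past the $3,925 cap; patient pays only $3,925 − $3,720.50 = $204.50.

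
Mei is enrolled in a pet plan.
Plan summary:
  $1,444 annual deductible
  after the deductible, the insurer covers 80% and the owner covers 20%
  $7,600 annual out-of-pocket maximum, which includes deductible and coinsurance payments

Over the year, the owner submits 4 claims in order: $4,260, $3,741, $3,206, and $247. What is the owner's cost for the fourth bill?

$49.40

Claim 1 — $4,260: $1,444 to deductible, leaving $2,816; owner's 20% is $563.20. Cost to owner: $2,007.20. OOP to date $2,007.20.
Claim 2 — $3,741: deductible already satisfied, so owner's share is 20% × $3,741 = $748.20. Owner owes $748.20 (running OOP $2,755.40).
Claim 3 — $3,206: deductible already satisfied, so owner's share is 20% × $3,206 = $641.20. Owner owes $641.20 (running OOP $3,396.60).
Claim 4 — $247: deductible already satisfied, so owner's share is 20% × $247 = $49.40. Owner owes $49.40 (running OOP $3,446).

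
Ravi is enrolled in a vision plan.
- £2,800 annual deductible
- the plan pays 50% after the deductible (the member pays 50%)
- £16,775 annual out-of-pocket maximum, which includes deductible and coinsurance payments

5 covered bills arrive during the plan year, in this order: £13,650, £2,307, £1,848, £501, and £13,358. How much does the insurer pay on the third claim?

£924

#1 (£13,650): £2,800 to deductible, leaving £10,850; member's 50% is £5,425. Member pays £8,225; OOP now £8,225. Insurer: £13,650 − £8,225 = £5,425.
#2 (£2,307): deductible already satisfied, so member's share is 50% × £2,307 = £1,153.50. Member pays £1,153.50; OOP now £9,378.50. Insurer: £2,307 − £1,153.50 = £1,153.50.
#3 (£1,848): 50% coinsurance on £1,848 = £924. Member pays £924; OOP now £10,302.50. Insurer: £1,848 − £924 = £924.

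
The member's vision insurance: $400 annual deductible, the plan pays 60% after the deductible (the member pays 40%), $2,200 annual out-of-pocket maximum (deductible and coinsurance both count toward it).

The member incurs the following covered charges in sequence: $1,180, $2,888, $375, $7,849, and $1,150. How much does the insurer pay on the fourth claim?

Bill 1, $1,180: $400 to deductible, leaving $780; 40% of $780 = $312. Member pays $712; OOP now $712. Insurer: $1,180 − $712 = $468.
Bill 2, $2,888: deductible already satisfied, so member's share is 40% × $2,888 = $1,155.20. Member owes $1,155.20 (running OOP $1,867.20). Insurer: $2,888 − $1,155.20 = $1,732.80.
Bill 3, $375: deductible met; 40% of $375 = $150. Member owes $150 (running OOP $2,017.20). Insurer: $375 − $150 = $225.
Bill 4, $7,849: deductible met; 40% of $7,849 = $3,139.60. Adding that to $2,017.20 gives $5,156.80, past the $2,200 cap; member pays only $2,200 − $2,017.20 = $182.80. Insurer: $7,849 − $182.80 = $7,666.20.

$7,666.20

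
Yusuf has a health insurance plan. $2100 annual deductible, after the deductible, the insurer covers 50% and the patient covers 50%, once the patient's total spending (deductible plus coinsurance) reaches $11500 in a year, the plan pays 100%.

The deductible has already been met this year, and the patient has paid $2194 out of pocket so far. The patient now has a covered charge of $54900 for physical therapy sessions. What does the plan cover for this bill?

$45594

With the deductible met, the entire $54900 is subject to coinsurance.
50% of $54900 = $27450 falls to the patient.
Year-to-date out-of-pocket would reach $2194 + $27450 = $29644, above the $11500 maximum, so the patient pays only $11500 − $2194 = $9306.
Insurer pays the balance: $54900 − $9306 = $45594.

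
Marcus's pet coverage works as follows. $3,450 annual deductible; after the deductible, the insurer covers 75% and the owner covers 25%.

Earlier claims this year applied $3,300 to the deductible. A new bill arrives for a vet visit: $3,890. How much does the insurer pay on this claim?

Remaining deductible: $3,450 − $3,300 = $150.
That leaves $3,890 − $150 = $3,740 for coinsurance.
25% of $3,740 = $935 falls to the owner.
Owner responsibility: $150 + $935 = $1,085.
Insurer pays the balance: $3,890 − $1,085 = $2,805.

$2,805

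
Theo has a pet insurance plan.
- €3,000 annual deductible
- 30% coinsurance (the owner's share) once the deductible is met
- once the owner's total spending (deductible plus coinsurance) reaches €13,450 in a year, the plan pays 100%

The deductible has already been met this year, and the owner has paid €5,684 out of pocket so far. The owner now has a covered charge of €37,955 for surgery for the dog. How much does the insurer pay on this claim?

The deductible is already satisfied, so the full bill goes to coinsurance.
Owner's 30% share of €37,955 is €11,386.50.
Adding €11,386.50 to the €5,684 already spent would give €17,070.50, which exceeds the €13,450 cap; the owner pays just €13,450 − €5,684 = €7,766.
The insurer covers the remainder: €37,955 − €7,766 = €30,189.

€30,189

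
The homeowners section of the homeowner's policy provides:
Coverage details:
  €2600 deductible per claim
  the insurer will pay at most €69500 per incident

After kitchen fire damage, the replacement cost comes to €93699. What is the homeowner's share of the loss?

€24199

After the deductible, €93699 − €2600 = €91099 remains.
€91099 exceeds the €69500 limit, so the insurer pays the limit: €69500.
Out of pocket: €93699 − €69500 = €24199.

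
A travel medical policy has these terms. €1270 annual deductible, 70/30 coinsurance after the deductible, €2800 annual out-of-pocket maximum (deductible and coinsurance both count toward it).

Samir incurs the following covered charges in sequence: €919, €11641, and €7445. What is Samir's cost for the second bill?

€1881

#1 (€919): all of it applies to the deductible. Traveler owes €919 (running OOP €919).
#2 (€11641): deductible takes €351, €11290 remains; traveler's 30% is €3387. Deductible plus coinsurance: €351 + €3387 = €3738. That would push OOP to €4657, over the €2800 cap, so traveler pays €2800 − €919 = €1881.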